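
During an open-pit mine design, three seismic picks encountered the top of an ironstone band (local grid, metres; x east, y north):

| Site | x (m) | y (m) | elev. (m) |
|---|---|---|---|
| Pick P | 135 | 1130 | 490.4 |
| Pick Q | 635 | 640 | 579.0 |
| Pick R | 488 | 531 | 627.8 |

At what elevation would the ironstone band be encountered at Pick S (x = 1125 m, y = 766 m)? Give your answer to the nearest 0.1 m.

Two edge vectors: Pick P→Pick Q = (500, -490, 88.6), Pick P→Pick R = (353, -599, 137.4).
Normal n = (Pick P→Pick Q) × (Pick P→Pick R) = (-14254.6, -37424.2, -126530).
So ∂z/∂x = −n_x/n_z = −0.112658 and ∂z/∂y = −n_y/n_z = −0.295773.
Intercept c from Pick P: 490.4 + 15.21 + 334.22 = 839.83.
At (1125, 766): z = −126.7 − 226.6 + 839.83 = 486.5 m.

486.5 m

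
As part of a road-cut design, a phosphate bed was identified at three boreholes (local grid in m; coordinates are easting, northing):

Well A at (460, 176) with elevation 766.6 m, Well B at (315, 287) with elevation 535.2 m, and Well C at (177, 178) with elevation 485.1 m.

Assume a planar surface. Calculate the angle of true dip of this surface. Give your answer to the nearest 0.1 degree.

51.7°

Two edge vectors: Well A→Well B = (-145, 111, -231.4), Well A→Well C = (-283, 2, -281.5).
Normal n = (Well A→Well B) × (Well A→Well C) = (-30783.7, 24668.7, 31123).
So ∂z/∂easting = −n_x/n_z = 0.98910 and ∂z/∂northing = −n_y/n_z = −0.79262.
Gradient magnitude |∇z| = √(a² + b²) = √(0.97832 + 0.62825) = 1.26750.
True dip = arctan(1.26750) = 51.7°, dipping toward NW (azimuth ≈ 309°).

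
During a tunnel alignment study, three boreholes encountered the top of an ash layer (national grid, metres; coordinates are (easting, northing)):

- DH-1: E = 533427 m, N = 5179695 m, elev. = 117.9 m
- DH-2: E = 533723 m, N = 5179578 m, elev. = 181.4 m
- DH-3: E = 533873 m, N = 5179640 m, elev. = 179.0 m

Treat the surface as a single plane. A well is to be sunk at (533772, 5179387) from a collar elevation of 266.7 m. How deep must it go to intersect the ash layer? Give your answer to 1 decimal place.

Let the plane be z = a·E + b·N + c.
DH-2−DH-1: 296a − 117b = 63.5;  DH-3−DH-1: 446a − 55b = 61.1.
Solving gives a = 0.101838338, b = −0.285092752.
Then c = 117.9 − a·533427 − b·5179695 = 1422488.09.
At (533772, 5179387): z_contact = 54358.45 − 1476605.70 + 1422488.09 = 240.84 m.
Depth below ground = 266.7 − 240.84 = 25.9 m.

25.9 m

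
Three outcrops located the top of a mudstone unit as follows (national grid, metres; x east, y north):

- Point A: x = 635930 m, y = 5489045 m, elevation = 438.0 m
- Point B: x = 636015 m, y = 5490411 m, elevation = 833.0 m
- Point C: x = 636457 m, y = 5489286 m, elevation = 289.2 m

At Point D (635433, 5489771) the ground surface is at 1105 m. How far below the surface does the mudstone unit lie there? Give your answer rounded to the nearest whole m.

Let the plane be z = a·x + b·y + c.
Point B−Point A: 85a + 1366b = 395;  Point C−Point A: 527a + 241b = −148.8.
Solving gives a = −0.42673303, b = 0.31571911.
Then c = 438 − a·635930 − b·5489045 = −1461186.08.
At (635433, 5489771): z_contact = −271160.2 + 1733225.6 − 1461186.08 = 879.3 m.
Depth below ground = 1105 − 879.3 = 226 m.

226 m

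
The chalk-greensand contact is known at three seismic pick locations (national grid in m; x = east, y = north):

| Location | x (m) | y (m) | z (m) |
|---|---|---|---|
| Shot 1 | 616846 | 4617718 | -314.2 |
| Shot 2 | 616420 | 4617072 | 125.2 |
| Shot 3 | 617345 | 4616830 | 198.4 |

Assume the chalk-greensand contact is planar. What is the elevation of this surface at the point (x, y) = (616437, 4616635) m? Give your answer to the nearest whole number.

Let the plane be z = a·x + b·y + c.
Shot 2−Shot 1: −426a − 646b = 439.4;  Shot 3−Shot 1: 499a − 888b = 512.6.
Solving gives a = −0.08427642, b = −0.62461029.
Then c = -314.2 − a·616846 − b·4617718 = 2935945.53.
At (616437, 4616635): z = −51951.1 − 2883597.7 + 2935945.53 = 396.7 m.

397 m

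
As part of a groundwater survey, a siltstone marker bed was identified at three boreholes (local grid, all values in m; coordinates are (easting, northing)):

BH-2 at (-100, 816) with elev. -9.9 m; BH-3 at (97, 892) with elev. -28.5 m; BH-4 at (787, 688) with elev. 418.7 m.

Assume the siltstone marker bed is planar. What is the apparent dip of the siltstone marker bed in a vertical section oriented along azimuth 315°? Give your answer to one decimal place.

Two edge vectors: BH-2→BH-3 = (197, 76, -18.6), BH-2→BH-4 = (887, -128, 428.6).
Normal n = (BH-2→BH-3) × (BH-2→BH-4) = (30192.8, -100932.4, -92628).
So ∂z/∂E = −n_x/n_z = 0.32596 and ∂z/∂N = −n_y/n_z = −1.08965.
Unit vector along 315° is (sin 315°, cos 315°) = (-0.7071, 0.7071).
Slope in that direction = a·(-0.7071) + b·(0.7071) = −1.00099.
Apparent dip = arctan|1.00099| = 45.0° (true dip is 48.7°, so apparent ≤ true as expected).

45.0°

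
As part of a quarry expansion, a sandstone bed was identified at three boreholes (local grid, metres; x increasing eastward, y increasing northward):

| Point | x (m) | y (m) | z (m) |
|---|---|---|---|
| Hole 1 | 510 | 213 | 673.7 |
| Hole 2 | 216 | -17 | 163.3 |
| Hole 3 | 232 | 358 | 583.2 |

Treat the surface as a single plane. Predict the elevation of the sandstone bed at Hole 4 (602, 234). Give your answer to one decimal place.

778.3 m

Let the plane be z = a·x + b·y + c.
Hole 2−Hole 1: −294a − 230b = −510.4;  Hole 3−Hole 1: −278a + 145b = −90.5.
Solving gives a = 0.88977, b = 1.08177.
Then c = 673.7 − a·510 − b·213 = −10.50.
At (602, 234): z = 535.6 + 253.1 − 10.50 = 778.3 m.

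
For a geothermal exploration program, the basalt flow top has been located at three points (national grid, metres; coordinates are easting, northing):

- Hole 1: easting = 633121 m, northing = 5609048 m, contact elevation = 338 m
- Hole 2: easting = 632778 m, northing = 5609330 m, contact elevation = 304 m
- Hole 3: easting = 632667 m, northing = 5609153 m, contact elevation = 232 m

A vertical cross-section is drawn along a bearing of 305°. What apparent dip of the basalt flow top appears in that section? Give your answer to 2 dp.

5.93°

Let the plane be z = a·easting + b·northing + c.
Hole 2−Hole 1: −343a + 282b = −34;  Hole 3−Hole 1: −454a + 105b = −106.
Solving gives a = 0.28607, b = 0.22738.
Unit vector along 305° is (sin 305°, cos 305°) = (-0.8192, 0.5736).
Slope in that direction = a·(-0.8192) + b·(0.5736) = −0.10391.
Apparent dip = arctan|0.10391| = 5.93° (true dip is 20.1°, so apparent ≤ true as expected).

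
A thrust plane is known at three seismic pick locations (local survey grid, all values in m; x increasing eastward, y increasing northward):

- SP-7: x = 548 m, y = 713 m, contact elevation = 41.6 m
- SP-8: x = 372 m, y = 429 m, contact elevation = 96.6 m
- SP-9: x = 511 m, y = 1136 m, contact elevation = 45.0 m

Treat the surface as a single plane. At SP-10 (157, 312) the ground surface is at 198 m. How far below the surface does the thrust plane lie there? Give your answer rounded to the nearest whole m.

38 m

Two edge vectors: SP-7→SP-8 = (-176, -284, 55), SP-7→SP-9 = (-37, 423, 3.4).
Normal n = (SP-7→SP-8) × (SP-7→SP-9) = (-24230.6, -1436.6, -84956).
So ∂z/∂x = −n_x/n_z = −0.28521 and ∂z/∂y = −n_y/n_z = −0.01691.
Intercept c from SP-7: 41.6 + 156.30 + 12.06 = 209.95.
At (157, 312): z_contact = −44.8 − 5.3 + 209.95 = 159.9 m.
Depth below ground = 198 − 159.9 = 38 m.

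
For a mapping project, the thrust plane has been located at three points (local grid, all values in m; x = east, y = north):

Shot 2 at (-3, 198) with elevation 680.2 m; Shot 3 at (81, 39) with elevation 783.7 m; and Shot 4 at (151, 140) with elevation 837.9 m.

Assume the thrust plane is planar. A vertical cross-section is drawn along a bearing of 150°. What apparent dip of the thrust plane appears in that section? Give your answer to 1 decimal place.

31.2°

Two edge vectors: Shot 2→Shot 3 = (84, -159, 103.5), Shot 2→Shot 4 = (154, -58, 157.7).
Normal n = (Shot 2→Shot 3) × (Shot 2→Shot 4) = (-19071.3, 2692.2, 19614).
So ∂z/∂x = −n_x/n_z = 0.97233 and ∂z/∂y = −n_y/n_z = −0.13726.
Unit vector along 150° is (sin 150°, cos 150°) = (0.5000, -0.8660).
Slope in that direction = a·(0.5000) + b·(-0.8660) = 0.60504.
Apparent dip = arctan|0.60504| = 31.2° (true dip is 44.5°, so apparent ≤ true as expected).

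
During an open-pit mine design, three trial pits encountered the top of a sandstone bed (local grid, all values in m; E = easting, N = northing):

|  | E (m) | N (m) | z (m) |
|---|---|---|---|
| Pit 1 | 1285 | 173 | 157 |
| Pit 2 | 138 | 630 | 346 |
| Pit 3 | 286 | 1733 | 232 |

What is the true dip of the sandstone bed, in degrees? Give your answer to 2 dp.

11.87°

Two edge vectors: Pit 1→Pit 2 = (-1147, 457, 189), Pit 1→Pit 3 = (-999, 1560, 75).
Normal n = (Pit 1→Pit 2) × (Pit 1→Pit 3) = (-260565, -102786, -1332777).
So ∂z/∂E = −n_x/n_z = −0.19551 and ∂z/∂N = −n_y/n_z = −0.07712.
Gradient magnitude |∇z| = √(a² + b²) = √(0.03822 + 0.00595) = 0.21017.
True dip = arctan(0.21017) = 11.87°, dipping toward ENE (azimuth ≈ 068°).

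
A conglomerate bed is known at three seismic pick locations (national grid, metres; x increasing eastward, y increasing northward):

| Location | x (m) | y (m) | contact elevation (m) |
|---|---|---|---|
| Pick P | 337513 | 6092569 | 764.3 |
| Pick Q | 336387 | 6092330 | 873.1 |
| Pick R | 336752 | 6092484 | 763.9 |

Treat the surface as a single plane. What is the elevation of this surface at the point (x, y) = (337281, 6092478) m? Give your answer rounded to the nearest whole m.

Let the plane be z = a·x + b·y + c.
Pick Q−Pick P: −1126a − 239b = 108.8;  Pick R−Pick P: −761a − 85b = −0.4.
Solving gives a = 0.10843343, b = −0.96609221.
Then c = 764.3 − a·337513 − b·6092569 = 5850150.08.
At (337281, 6092478): z = 36572.5 − 5885895.6 + 5850150.08 = 827.1 m.

827 m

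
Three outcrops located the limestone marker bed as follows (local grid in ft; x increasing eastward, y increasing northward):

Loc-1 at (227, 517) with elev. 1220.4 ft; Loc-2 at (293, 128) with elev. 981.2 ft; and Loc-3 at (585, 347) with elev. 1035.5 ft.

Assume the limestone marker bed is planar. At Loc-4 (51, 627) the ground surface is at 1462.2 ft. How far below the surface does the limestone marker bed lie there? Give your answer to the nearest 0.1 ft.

135.7 ft

Two edge vectors: Loc-1→Loc-2 = (66, -389, -239.2), Loc-1→Loc-3 = (358, -170, -184.9).
Normal n = (Loc-1→Loc-2) × (Loc-1→Loc-3) = (31262.1, -73430.2, 128042).
So ∂z/∂x = −n_x/n_z = −0.24416 and ∂z/∂y = −n_y/n_z = 0.57349.
Intercept c from Loc-1: 1220.4 + 55.42 − 296.49 = 979.33.
At (51, 627): z_contact = −12.45 + 359.58 + 979.33 = 1326.45 ft.
Depth below ground = 1462.2 − 1326.45 = 135.7 ft.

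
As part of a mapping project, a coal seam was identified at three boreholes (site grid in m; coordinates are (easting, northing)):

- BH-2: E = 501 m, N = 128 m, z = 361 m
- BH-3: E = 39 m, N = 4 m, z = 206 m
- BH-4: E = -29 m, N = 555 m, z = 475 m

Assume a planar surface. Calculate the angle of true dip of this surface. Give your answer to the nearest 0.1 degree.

28.8°

Let the plane be z = a·E + b·N + c.
BH-3−BH-2: −462a − 124b = −155;  BH-4−BH-2: −530a + 427b = 114.
Solving gives a = 0.19791, b = 0.51263.
Gradient magnitude |∇z| = √(a² + b²) = √(0.03917 + 0.26279) = 0.54950.
True dip = arctan(0.54950) = 28.8°, dipping toward SSW (azimuth ≈ 201°).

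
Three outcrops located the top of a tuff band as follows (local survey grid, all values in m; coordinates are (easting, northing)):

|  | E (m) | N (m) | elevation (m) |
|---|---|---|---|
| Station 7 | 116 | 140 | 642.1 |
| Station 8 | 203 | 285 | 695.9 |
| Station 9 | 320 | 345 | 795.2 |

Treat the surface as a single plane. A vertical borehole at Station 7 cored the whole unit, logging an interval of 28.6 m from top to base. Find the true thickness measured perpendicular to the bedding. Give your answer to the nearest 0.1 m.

20.5 m

Let the plane be z = a·E + b·N + c.
Station 8−Station 7: 87a + 145b = 53.8;  Station 9−Station 7: 204a + 205b = 153.1.
Solving gives a = 0.95109, b = −0.19962.
|∇z| = √(a²+b²) = 0.97181, so dip δ = arctan(0.97181) = 44.18°.
True thickness = vertical thickness × cos δ = 28.6 × cos 44.18° = 20.5 m.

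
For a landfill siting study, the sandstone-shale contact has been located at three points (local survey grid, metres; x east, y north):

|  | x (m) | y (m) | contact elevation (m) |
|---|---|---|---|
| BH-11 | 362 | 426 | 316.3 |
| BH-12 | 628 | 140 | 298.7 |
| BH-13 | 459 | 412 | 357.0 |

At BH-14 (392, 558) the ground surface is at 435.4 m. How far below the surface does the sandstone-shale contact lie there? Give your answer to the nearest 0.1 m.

35.4 m

Let the plane be z = a·x + b·y + c.
BH-12−BH-11: 266a − 286b = −17.6;  BH-13−BH-11: 97a − 14b = 40.7.
Solving gives a = 0.49490, b = 0.52183.
Then c = 316.3 − a·362 − b·426 = −85.16.
At (392, 558): z_contact = 194.00 + 291.18 − 85.16 = 400.03 m.
Depth below ground = 435.4 − 400.03 = 35.4 m.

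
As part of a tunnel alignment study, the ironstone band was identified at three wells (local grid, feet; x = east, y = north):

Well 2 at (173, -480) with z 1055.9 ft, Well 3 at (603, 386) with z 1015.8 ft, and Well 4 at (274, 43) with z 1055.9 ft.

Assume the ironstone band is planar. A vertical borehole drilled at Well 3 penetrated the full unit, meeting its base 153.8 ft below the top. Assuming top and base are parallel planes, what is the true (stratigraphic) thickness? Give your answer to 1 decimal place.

152.0 ft

Two edge vectors: Well 2→Well 3 = (430, 866, -40.1), Well 2→Well 4 = (101, 523, 0).
Normal n = (Well 2→Well 3) × (Well 2→Well 4) = (20972.3, -4050.1, 137424).
So ∂z/∂x = −n_x/n_z = −0.15261 and ∂z/∂y = −n_y/n_z = 0.02947.
|∇z| = √(a²+b²) = 0.15543, so dip δ = arctan(0.15543) = 8.83°.
True thickness = vertical thickness × cos δ = 153.8 × cos 8.83° = 152.0 ft.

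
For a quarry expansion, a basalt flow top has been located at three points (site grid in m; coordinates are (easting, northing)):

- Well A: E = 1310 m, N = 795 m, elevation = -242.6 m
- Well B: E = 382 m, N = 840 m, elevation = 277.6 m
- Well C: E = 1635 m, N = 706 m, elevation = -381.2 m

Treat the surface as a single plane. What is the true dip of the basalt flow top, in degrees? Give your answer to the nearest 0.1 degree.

Two edge vectors: Well A→Well B = (-928, 45, 520.2), Well A→Well C = (325, -89, -138.6).
Normal n = (Well A→Well B) × (Well A→Well C) = (40060.8, 40444.2, 67967).
So ∂z/∂E = −n_x/n_z = −0.58942 and ∂z/∂N = −n_y/n_z = −0.59506.
Gradient magnitude |∇z| = √(a² + b²) = √(0.34741 + 0.35409) = 0.83756.
True dip = arctan(0.83756) = 39.9°, dipping toward NE (azimuth ≈ 045°).

39.9°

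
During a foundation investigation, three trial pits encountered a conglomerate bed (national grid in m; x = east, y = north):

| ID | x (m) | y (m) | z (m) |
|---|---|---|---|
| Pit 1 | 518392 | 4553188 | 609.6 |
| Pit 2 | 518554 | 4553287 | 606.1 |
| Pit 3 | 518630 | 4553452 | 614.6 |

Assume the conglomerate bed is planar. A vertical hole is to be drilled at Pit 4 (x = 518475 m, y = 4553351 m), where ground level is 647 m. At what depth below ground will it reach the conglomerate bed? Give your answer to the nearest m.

30 m

Let the plane be z = a·x + b·y + c.
Pit 2−Pit 1: 162a + 99b = −3.5;  Pit 3−Pit 1: 238a + 264b = 5.
Solving gives a = −0.07388316, b = 0.08554618.
Then c = 609.6 − a·518392 − b·4553188 = −350597.82.
At (518475, 4553351): z_contact = −38306.6 + 389521.8 − 350597.82 = 617.4 m.
Depth below ground = 647 − 617.4 = 30 m.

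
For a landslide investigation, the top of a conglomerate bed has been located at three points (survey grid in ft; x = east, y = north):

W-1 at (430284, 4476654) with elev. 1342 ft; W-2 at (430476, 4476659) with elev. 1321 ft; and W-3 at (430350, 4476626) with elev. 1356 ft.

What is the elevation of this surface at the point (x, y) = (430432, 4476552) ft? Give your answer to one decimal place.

Two edge vectors: W-1→W-2 = (192, 5, -21), W-1→W-3 = (66, -28, 14).
Normal n = (W-1→W-2) × (W-1→W-3) = (-518, -4074, -5706).
So ∂z/∂x = −n_x/n_z = −0.090781633 and ∂z/∂y = −n_y/n_z = −0.713985279.
Intercept c from W-1: 1342 + 39061.88 + 3196265.05 = 3236668.94.
At (430432, 4476552): z = −39075.3 − 3196192.2 + 3236668.94 = 1401.4 ft.

1401.4 ft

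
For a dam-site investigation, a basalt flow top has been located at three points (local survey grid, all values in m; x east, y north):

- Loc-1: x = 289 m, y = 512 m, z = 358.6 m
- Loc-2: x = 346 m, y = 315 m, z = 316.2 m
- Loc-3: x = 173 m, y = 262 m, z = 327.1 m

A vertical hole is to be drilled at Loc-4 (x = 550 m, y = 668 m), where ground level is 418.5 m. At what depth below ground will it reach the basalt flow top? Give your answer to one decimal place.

62.6 m

Two edge vectors: Loc-1→Loc-2 = (57, -197, -42.4), Loc-1→Loc-3 = (-116, -250, -31.5).
Normal n = (Loc-1→Loc-2) × (Loc-1→Loc-3) = (-4394.5, 6713.9, -37102).
So ∂z/∂x = −n_x/n_z = −0.11844 and ∂z/∂y = −n_y/n_z = 0.18096.
Intercept c from Loc-1: 358.6 + 34.23 − 92.65 = 300.18.
At (550, 668): z_contact = −65.14 + 120.88 + 300.18 = 355.92 m.
Depth below ground = 418.5 − 355.92 = 62.6 m.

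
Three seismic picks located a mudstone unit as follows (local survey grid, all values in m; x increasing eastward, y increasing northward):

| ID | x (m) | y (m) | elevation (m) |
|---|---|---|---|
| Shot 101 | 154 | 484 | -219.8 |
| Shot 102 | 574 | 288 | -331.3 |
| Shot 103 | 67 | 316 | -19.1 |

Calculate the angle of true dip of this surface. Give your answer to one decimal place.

Let the plane be z = a·x + b·y + c.
Shot 102−Shot 101: 420a − 196b = −111.5;  Shot 103−Shot 101: −87a − 168b = 200.7.
Solving gives a = −0.66280, b = −0.85141.
Gradient magnitude |∇z| = √(a² + b²) = √(0.43930 + 0.72489) = 1.07898.
True dip = arctan(1.07898) = 47.2°, dipping toward NE (azimuth ≈ 038°).

47.2°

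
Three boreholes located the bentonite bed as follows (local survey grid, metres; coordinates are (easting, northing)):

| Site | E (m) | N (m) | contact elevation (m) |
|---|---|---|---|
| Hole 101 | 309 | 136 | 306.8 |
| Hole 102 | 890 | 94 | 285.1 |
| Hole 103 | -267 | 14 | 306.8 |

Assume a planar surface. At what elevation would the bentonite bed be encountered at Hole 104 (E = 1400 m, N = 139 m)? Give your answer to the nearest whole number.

Let the plane be z = a·E + b·N + c.
Hole 102−Hole 101: 581a − 42b = −21.7;  Hole 103−Hole 101: −576a − 122b = 0.
Solving gives a = −0.02785, b = 0.13147.
Then c = 306.8 − a·309 − b·136 = 297.52.
At (1400, 139): z = −39.0 + 18.3 + 297.52 = 276.8 m.

277 m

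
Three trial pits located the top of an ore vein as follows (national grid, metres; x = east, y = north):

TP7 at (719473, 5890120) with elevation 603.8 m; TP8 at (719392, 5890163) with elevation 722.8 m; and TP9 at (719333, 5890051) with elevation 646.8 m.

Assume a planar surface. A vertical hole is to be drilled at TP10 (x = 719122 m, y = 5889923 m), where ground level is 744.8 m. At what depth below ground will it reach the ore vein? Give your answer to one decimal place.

Let the plane be z = a·x + b·y + c.
TP8−TP7: −81a + 43b = 119;  TP9−TP7: −140a − 69b = 43.
Solving gives a = −0.866569041, b = 1.135067620.
Then c = 603.8 − a·719473 − b·5890120 = −6061607.66.
At (719122, 5889923): z_contact = −623168.86 + 6685460.88 − 6061607.66 = 684.36 m.
Depth below ground = 744.8 − 684.36 = 60.4 m.

60.4 m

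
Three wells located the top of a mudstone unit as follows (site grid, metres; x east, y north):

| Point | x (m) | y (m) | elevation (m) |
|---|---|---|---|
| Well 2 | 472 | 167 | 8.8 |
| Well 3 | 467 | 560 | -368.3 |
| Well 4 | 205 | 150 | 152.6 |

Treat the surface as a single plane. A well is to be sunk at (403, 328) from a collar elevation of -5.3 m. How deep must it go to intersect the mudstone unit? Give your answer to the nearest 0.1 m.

Two edge vectors: Well 2→Well 3 = (-5, 393, -377.1), Well 2→Well 4 = (-267, -17, 143.8).
Normal n = (Well 2→Well 3) × (Well 2→Well 4) = (50102.7, 101404.7, 105016).
So ∂z/∂x = −n_x/n_z = −0.47710 and ∂z/∂y = −n_y/n_z = −0.96561.
Intercept c from Well 2: 8.8 + 225.19 + 161.26 = 395.25.
At (403, 328): z_contact = −192.27 − 316.72 + 395.25 = -113.74 m.
Depth below ground = -5.3 − (-113.74) = 108.4 m.

108.4 m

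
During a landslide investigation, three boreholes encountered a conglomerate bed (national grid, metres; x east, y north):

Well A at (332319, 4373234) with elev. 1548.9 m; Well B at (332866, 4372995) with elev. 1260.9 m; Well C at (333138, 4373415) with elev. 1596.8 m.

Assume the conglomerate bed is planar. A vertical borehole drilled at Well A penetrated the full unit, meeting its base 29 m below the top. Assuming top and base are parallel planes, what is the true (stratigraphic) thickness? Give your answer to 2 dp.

Two edge vectors: Well A→Well B = (547, -239, -288), Well A→Well C = (819, 181, 47.9).
Normal n = (Well A→Well B) × (Well A→Well C) = (40679.9, -262073.3, 294748).
So ∂z/∂x = −n_x/n_z = −0.13802 and ∂z/∂y = −n_y/n_z = 0.88914.
|∇z| = √(a²+b²) = 0.89979, so dip δ = arctan(0.89979) = 41.98°.
True thickness = vertical thickness × cos δ = 29 × cos 41.98° = 21.56 m.

21.56 m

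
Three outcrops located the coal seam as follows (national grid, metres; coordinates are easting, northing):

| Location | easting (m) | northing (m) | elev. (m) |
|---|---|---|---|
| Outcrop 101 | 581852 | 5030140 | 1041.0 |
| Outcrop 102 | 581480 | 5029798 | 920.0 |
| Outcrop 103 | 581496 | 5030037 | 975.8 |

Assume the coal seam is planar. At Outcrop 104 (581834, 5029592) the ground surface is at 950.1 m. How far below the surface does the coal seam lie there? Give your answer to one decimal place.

34.8 m

Two edge vectors: Outcrop 101→Outcrop 102 = (-372, -342, -121), Outcrop 101→Outcrop 103 = (-356, -103, -65.2).
Normal n = (Outcrop 101→Outcrop 102) × (Outcrop 101→Outcrop 103) = (9835.4, 18821.6, -83436).
So ∂z/∂easting = −n_x/n_z = 0.117879572 and ∂z/∂northing = −n_y/n_z = 0.225581284.
Intercept c from Outcrop 101: 1041 − 68588.46 − 1134705.44 = −1202252.90.
At (581834, 5029592): z_contact = 68586.34 + 1134581.82 − 1202252.90 = 915.26 m.
Depth below ground = 950.1 − 915.26 = 34.8 m.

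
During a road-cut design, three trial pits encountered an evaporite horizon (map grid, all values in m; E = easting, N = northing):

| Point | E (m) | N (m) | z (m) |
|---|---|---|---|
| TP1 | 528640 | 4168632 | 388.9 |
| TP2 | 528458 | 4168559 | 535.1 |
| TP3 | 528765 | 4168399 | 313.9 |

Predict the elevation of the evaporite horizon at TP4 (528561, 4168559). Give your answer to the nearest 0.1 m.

Let the plane be z = a·E + b·N + c.
TP2−TP1: −182a − 73b = 146.2;  TP3−TP1: 125a − 233b = −75.
Solving gives a = −0.767297355, b = −0.089751800.
Then c = 388.9 − a·528640 − b·4168632 = 780155.20.
At (528561, 4168559): z = −405563.5 − 374135.7 + 780155.20 = 456.1 m.

456.1 m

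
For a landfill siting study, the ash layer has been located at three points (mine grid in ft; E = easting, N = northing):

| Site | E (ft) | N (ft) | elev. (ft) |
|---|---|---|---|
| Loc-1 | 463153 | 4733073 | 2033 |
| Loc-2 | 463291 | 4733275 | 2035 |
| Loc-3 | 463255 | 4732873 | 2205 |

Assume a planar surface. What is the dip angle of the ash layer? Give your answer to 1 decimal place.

41.3°

Two edge vectors: Loc-1→Loc-2 = (138, 202, 2), Loc-1→Loc-3 = (102, -200, 172).
Normal n = (Loc-1→Loc-2) × (Loc-1→Loc-3) = (35144, -23532, -48204).
So ∂z/∂E = −n_x/n_z = 0.72907 and ∂z/∂N = −n_y/n_z = −0.48818.
Gradient magnitude |∇z| = √(a² + b²) = √(0.53154 + 0.23832) = 0.87741.
True dip = arctan(0.87741) = 41.3°, dipping toward NW (azimuth ≈ 304°).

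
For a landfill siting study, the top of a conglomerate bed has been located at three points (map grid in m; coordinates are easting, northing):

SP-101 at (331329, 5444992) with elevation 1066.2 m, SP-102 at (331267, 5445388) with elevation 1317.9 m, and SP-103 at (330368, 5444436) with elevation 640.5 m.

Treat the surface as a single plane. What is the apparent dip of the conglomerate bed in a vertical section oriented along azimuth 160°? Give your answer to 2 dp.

Let the plane be z = a·easting + b·northing + c.
SP-102−SP-101: −62a + 396b = 251.7;  SP-103−SP-101: −961a − 556b = −425.7.
Solving gives a = 0.06899, b = 0.64641.
Unit vector along 160° is (sin 160°, cos 160°) = (0.3420, -0.9397).
Slope in that direction = a·(0.3420) + b·(-0.9397) = −0.58383.
Apparent dip = arctan|0.58383| = 30.28° (true dip is 33.0°, so apparent ≤ true as expected).

30.28°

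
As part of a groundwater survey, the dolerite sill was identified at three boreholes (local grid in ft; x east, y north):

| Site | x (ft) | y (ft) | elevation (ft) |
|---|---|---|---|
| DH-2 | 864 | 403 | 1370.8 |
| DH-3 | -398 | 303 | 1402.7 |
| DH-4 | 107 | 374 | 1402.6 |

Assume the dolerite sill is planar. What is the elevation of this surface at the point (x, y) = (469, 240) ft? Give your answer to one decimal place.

1327.0 ft

Two edge vectors: DH-2→DH-3 = (-1262, -100, 31.9), DH-2→DH-4 = (-757, -29, 31.8).
Normal n = (DH-2→DH-3) × (DH-2→DH-4) = (-2254.9, 15983.3, -39102).
So ∂z/∂x = −n_x/n_z = −0.05767 and ∂z/∂y = −n_y/n_z = 0.40876.
Intercept c from DH-2: 1370.8 + 49.82 − 164.73 = 1255.89.
At (469, 240): z = −27.0 + 98.1 + 1255.89 = 1327.0 ft.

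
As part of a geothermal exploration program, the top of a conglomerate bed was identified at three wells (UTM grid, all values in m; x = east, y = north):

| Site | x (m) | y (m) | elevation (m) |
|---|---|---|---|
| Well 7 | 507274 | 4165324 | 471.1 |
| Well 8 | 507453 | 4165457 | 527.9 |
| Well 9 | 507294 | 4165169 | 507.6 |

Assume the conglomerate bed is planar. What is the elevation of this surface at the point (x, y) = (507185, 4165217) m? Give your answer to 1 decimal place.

Two edge vectors: Well 7→Well 8 = (179, 133, 56.8), Well 7→Well 9 = (20, -155, 36.5).
Normal n = (Well 7→Well 8) × (Well 7→Well 9) = (13658.5, -5397.5, -30405).
So ∂z/∂x = −n_x/n_z = 0.449218878 and ∂z/∂y = −n_y/n_z = −0.177520145.
Intercept c from Well 7: 471.1 − 227877.06 + 739428.92 = 512022.96.
At (507185, 4165217): z = 227837.1 − 739409.9 + 512022.96 = 450.1 m.

450.1 m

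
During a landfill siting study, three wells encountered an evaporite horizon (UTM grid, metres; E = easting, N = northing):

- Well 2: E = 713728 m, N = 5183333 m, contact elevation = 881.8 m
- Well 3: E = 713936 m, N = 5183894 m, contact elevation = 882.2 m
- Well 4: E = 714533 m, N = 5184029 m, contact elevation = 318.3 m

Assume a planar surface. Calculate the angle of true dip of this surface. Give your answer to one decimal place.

Let the plane be z = a·E + b·N + c.
Well 3−Well 2: 208a + 561b = 0.4;  Well 4−Well 2: 805a + 696b = −563.5.
Solving gives a = −1.03117, b = 0.38304.
Gradient magnitude |∇z| = √(a² + b²) = √(1.06332 + 0.14672) = 1.10002.
True dip = arctan(1.10002) = 47.7°, dipping toward ESE (azimuth ≈ 110°).

47.7°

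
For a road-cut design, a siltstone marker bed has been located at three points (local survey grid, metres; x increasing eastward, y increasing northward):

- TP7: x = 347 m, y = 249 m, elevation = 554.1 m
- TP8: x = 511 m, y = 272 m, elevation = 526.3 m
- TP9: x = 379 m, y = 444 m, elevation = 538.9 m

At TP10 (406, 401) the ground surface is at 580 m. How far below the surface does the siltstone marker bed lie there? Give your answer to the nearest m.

Let the plane be z = a·x + b·y + c.
TP8−TP7: 164a + 23b = −27.8;  TP9−TP7: 32a + 195b = −15.2.
Solving gives a = −0.16232, b = −0.05131.
Then c = 554.1 − a·347 − b·249 = 623.20.
At (406, 401): z_contact = −65.9 − 20.6 + 623.20 = 536.7 m.
Depth below ground = 580 − 536.7 = 43 m.

43 m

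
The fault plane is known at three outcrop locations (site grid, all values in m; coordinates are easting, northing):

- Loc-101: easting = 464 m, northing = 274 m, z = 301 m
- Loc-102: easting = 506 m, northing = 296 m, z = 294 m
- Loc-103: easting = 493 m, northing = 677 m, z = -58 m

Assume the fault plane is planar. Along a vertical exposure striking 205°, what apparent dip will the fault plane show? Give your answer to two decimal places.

34.84°

Two edge vectors: Loc-101→Loc-102 = (42, 22, -7), Loc-101→Loc-103 = (29, 403, -359).
Normal n = (Loc-101→Loc-102) × (Loc-101→Loc-103) = (-5077, 14875, 16288).
So ∂z/∂easting = −n_x/n_z = 0.31170 and ∂z/∂northing = −n_y/n_z = −0.91325.
Unit vector along 205° is (sin 205°, cos 205°) = (-0.4226, -0.9063).
Slope in that direction = a·(-0.4226) + b·(-0.9063) = 0.69595.
Apparent dip = arctan|0.69595| = 34.84° (true dip is 44.0°, so apparent ≤ true as expected).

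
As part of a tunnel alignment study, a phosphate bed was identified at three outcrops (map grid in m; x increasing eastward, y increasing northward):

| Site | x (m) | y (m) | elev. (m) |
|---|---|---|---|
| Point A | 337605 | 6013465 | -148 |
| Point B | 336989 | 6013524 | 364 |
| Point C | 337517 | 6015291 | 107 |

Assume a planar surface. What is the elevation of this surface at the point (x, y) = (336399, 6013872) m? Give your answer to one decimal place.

883.6 m

Let the plane be z = a·x + b·y + c.
Point B−Point A: −616a + 59b = 512;  Point C−Point A: −88a + 1826b = 255.
Solving gives a = −0.821585639, b = 0.100055018.
Then c = -148 − a·337605 − b·6013465 = −324453.93.
At (336399, 6013872): z = −276380.6 + 601718.1 − 324453.93 = 883.6 m.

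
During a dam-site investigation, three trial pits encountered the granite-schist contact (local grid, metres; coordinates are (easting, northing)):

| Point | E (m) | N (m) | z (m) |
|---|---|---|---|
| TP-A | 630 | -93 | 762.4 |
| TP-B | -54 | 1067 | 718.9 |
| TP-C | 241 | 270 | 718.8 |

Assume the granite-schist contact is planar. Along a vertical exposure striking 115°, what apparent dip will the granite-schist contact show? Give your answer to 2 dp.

7.32°

Let the plane be z = a·E + b·N + c.
TP-B−TP-A: −684a + 1160b = −43.5;  TP-C−TP-A: −389a + 363b = −43.6.
Solving gives a = 0.17140, b = 0.06357.
Unit vector along 115° is (sin 115°, cos 115°) = (0.9063, -0.4226).
Slope in that direction = a·(0.9063) + b·(-0.4226) = 0.12848.
Apparent dip = arctan|0.12848| = 7.32° (true dip is 10.4°, so apparent ≤ true as expected).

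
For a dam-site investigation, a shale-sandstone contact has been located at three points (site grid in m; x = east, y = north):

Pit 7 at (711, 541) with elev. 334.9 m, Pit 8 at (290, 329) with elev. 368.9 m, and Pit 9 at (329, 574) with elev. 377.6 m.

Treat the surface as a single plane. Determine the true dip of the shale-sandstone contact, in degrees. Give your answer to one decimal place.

6.8°

Two edge vectors: Pit 7→Pit 8 = (-421, -212, 34), Pit 7→Pit 9 = (-382, 33, 42.7).
Normal n = (Pit 7→Pit 8) × (Pit 7→Pit 9) = (-10174.4, 4988.7, -94877).
So ∂z/∂x = −n_x/n_z = −0.10724 and ∂z/∂y = −n_y/n_z = 0.05258.
Gradient magnitude |∇z| = √(a² + b²) = √(0.01150 + 0.00276) = 0.11943.
True dip = arctan(0.11943) = 6.8°, dipping toward ESE (azimuth ≈ 116°).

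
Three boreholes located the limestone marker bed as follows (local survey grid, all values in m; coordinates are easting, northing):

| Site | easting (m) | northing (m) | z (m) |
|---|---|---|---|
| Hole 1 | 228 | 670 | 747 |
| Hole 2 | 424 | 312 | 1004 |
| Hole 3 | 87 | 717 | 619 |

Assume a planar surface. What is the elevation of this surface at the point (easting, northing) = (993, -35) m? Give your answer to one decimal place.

Let the plane be z = a·easting + b·northing + c.
Hole 2−Hole 1: 196a − 358b = 257;  Hole 3−Hole 1: −141a + 47b = −128.
Solving gives a = 0.81774, b = −0.27017.
Then c = 747 − a·228 − b·670 = 741.57.
At (993, -35): z = 812.0 + 9.5 + 741.57 = 1563.0 m.

1563.0 m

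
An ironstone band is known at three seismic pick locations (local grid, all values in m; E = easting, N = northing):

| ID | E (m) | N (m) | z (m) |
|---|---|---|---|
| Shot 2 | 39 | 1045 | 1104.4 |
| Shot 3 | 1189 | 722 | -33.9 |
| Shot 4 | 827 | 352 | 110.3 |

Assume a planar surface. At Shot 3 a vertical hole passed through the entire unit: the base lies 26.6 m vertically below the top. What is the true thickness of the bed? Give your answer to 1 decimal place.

19.1 m

Two edge vectors: Shot 2→Shot 3 = (1150, -323, -1138.3), Shot 2→Shot 4 = (788, -693, -994.1).
Normal n = (Shot 2→Shot 3) × (Shot 2→Shot 4) = (-467747.6, 246234.6, -542426).
So ∂z/∂E = −n_x/n_z = −0.86233 and ∂z/∂N = −n_y/n_z = 0.45395.
|∇z| = √(a²+b²) = 0.97451, so dip δ = arctan(0.97451) = 44.26°.
True thickness = vertical thickness × cos δ = 26.6 × cos 44.26° = 19.1 m.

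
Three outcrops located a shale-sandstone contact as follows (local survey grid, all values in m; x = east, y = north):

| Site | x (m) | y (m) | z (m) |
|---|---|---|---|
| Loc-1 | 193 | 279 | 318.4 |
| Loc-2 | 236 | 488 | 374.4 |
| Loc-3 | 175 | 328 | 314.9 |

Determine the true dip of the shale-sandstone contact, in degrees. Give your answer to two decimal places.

Two edge vectors: Loc-1→Loc-2 = (43, 209, 56), Loc-1→Loc-3 = (-18, 49, -3.5).
Normal n = (Loc-1→Loc-2) × (Loc-1→Loc-3) = (-3475.5, -857.5, 5869).
So ∂z/∂x = −n_x/n_z = 0.59218 and ∂z/∂y = −n_y/n_z = 0.14611.
Gradient magnitude |∇z| = √(a² + b²) = √(0.35068 + 0.02135) = 0.60994.
True dip = arctan(0.60994) = 31.38°, dipping toward WSW (azimuth ≈ 256°).

31.38°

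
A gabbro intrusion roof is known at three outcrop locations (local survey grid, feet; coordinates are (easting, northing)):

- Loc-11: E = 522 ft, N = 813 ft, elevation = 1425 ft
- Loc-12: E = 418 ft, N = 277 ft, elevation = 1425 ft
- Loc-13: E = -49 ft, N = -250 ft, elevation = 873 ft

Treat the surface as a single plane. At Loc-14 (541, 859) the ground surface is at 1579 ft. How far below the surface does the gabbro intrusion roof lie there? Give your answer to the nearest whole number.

139 ft

Let the plane be z = a·E + b·N + c.
Loc-12−Loc-11: −104a − 536b = 0;  Loc-13−Loc-11: −571a − 1063b = −552.
Solving gives a = 1.51338, b = −0.29364.
Then c = 1425 − a·522 − b·813 = 873.75.
At (541, 859): z_contact = 818.7 − 252.2 + 873.75 = 1440.2 ft.
Depth below ground = 1579 − 1440.2 = 139 ft.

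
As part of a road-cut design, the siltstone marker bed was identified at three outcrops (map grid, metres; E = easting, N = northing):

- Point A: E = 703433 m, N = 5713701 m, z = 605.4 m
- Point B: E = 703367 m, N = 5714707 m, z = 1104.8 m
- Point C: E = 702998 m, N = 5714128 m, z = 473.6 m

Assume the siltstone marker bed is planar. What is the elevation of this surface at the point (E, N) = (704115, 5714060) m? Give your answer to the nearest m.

1380 m

Two edge vectors: Point A→Point B = (-66, 1006, 499.4), Point A→Point C = (-435, 427, -131.8).
Normal n = (Point A→Point B) × (Point A→Point C) = (-345834.6, -225937.8, 409428).
So ∂z/∂E = −n_x/n_z = 0.84467745 and ∂z/∂N = −n_y/n_z = 0.55183769.
Intercept c from Point A: 605.4 − 594173.99 − 3153035.54 = −3746604.13.
At (704115, 5714060): z = 594750.1 + 3153233.6 − 3746604.13 = 1379.6 m.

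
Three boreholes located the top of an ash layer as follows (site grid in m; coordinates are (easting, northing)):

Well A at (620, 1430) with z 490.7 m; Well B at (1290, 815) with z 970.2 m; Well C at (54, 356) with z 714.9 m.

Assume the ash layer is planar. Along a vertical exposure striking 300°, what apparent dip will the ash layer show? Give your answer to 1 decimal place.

Two edge vectors: Well A→Well B = (670, -615, 479.5), Well A→Well C = (-566, -1074, 224.2).
Normal n = (Well A→Well B) × (Well A→Well C) = (377100, -421611, -1067670).
So ∂z/∂E = −n_x/n_z = 0.35320 and ∂z/∂N = −n_y/n_z = −0.39489.
Unit vector along 300° is (sin 300°, cos 300°) = (-0.8660, 0.5000).
Slope in that direction = a·(-0.8660) + b·(0.5000) = −0.50332.
Apparent dip = arctan|0.50332| = 26.7° (true dip is 27.9°, so apparent ≤ true as expected).

26.7°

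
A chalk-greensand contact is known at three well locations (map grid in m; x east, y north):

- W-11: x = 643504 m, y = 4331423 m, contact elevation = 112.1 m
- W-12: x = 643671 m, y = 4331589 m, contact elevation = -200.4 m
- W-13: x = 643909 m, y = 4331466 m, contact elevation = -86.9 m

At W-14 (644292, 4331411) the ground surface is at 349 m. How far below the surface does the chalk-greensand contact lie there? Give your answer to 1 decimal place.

Let the plane be z = a·x + b·y + c.
W-12−W-11: 167a + 166b = −312.5;  W-13−W-11: 405a + 43b = −199.
Solving gives a = −0.326341821, b = −1.554222385.
Then c = 112.1 − a·643504 − b·4331423 = 6942108.95.
At (644292, 4331411): z_contact = −210259.42 − 6731975.94 + 6942108.95 = -126.41 m.
Depth below ground = 349 − (-126.41) = 475.4 m.

475.4 m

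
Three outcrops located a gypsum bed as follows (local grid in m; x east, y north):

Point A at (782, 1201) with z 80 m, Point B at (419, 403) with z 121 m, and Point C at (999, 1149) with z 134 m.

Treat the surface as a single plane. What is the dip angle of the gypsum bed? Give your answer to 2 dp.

Let the plane be z = a·x + b·y + c.
Point B−Point A: −363a − 798b = 41;  Point C−Point A: 217a − 52b = 54.
Solving gives a = 0.21329, b = −0.14840.
Gradient magnitude |∇z| = √(a² + b²) = √(0.04549 + 0.02202) = 0.25983.
True dip = arctan(0.25983) = 14.57°, dipping toward NW (azimuth ≈ 305°).

14.57°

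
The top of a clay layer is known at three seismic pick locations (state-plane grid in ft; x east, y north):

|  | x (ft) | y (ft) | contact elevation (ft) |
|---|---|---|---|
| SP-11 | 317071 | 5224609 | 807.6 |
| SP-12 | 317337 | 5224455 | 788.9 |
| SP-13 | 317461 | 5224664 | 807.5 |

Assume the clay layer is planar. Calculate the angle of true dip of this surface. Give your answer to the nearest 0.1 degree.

Two edge vectors: SP-11→SP-12 = (266, -154, -18.7), SP-11→SP-13 = (390, 55, -0.1).
Normal n = (SP-11→SP-12) × (SP-11→SP-13) = (1043.9, -7266.4, 74690).
So ∂z/∂x = −n_x/n_z = −0.01398 and ∂z/∂y = −n_y/n_z = 0.09729.
Gradient magnitude |∇z| = √(a² + b²) = √(0.00020 + 0.00946) = 0.09829.
True dip = arctan(0.09829) = 5.6°, dipping toward S (azimuth ≈ 172°).

5.6°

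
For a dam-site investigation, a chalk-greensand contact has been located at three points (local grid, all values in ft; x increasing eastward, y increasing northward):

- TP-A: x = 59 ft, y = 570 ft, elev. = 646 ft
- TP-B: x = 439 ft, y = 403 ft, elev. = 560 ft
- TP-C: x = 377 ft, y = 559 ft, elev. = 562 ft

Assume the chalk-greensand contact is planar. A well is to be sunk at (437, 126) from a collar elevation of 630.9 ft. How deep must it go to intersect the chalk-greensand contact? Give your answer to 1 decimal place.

44.5 ft

Let the plane be z = a·x + b·y + c.
TP-B−TP-A: 380a − 167b = −86;  TP-C−TP-A: 318a − 11b = −84.
Solving gives a = −0.26738, b = −0.09345.
Then c = 646 − a·59 − b·570 = 715.04.
At (437, 126): z_contact = −116.85 − 11.77 + 715.04 = 586.42 ft.
Depth below ground = 630.9 − 586.42 = 44.5 ft.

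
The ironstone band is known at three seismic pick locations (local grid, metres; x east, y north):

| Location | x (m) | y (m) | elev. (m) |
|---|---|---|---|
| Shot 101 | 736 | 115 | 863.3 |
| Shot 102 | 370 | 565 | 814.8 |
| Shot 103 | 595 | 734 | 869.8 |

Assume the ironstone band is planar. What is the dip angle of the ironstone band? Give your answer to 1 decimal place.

Two edge vectors: Shot 101→Shot 102 = (-366, 450, -48.5), Shot 101→Shot 103 = (-141, 619, 6.5).
Normal n = (Shot 101→Shot 102) × (Shot 101→Shot 103) = (32946.5, 9217.5, -163104).
So ∂z/∂x = −n_x/n_z = 0.20200 and ∂z/∂y = −n_y/n_z = 0.05651.
Gradient magnitude |∇z| = √(a² + b²) = √(0.04080 + 0.00319) = 0.20975.
True dip = arctan(0.20975) = 11.8°, dipping toward WSW (azimuth ≈ 254°).

11.8°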